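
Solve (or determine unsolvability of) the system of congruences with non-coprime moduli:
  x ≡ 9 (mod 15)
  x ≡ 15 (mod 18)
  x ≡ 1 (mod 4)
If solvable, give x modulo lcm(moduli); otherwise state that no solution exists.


Moduli 15, 18, 4 are not pairwise coprime, so CRT works modulo lcm(m_i) when all pairwise compatibility conditions hold.
Pairwise compatibility: gcd(m_i, m_j) must divide a_i - a_j for every pair.
Merge one congruence at a time:
  Start: x ≡ 9 (mod 15).
  Combine with x ≡ 15 (mod 18): gcd(15, 18) = 3; 15 - 9 = 6, which IS divisible by 3, so compatible.
    Write x = 9 + 15·t and substitute into x ≡ 15 (mod 18): 15·t ≡ 15 − 9 = 6 (mod 18).
    Divide the congruence (and modulus) by g = 3: 5·t ≡ 2 (mod 6).
    The inverse of 5 mod 6 is 5 (since 5·5 = 25 = 4·6 + 1), so t ≡ 5·2 = 10 ≡ 4 (mod 6).
    Then x = 9 + 15·4 = 69, valid modulo lcm(15, 18) = 90: x ≡ 69 (mod 90).
  Combine with x ≡ 1 (mod 4): gcd(90, 4) = 2; 1 - 69 = -68, which IS divisible by 2, so compatible.
    Write x = 69 + 90·t and substitute into x ≡ 1 (mod 4): 90·t ≡ 1 − 69 = -68 (mod 4).
    Divide the congruence (and modulus) by g = 2: 45·t ≡ -34 (mod 2).
    Reduce coefficients mod 2: 1·t ≡ 0 (mod 2).
    So t ≡ 0 (mod 2).
    Then x = 69 + 90·0 = 69, valid modulo lcm(90, 4) = 180: x ≡ 69 (mod 180).
Verify: 69 mod 15 = 9, 69 mod 18 = 15, 69 mod 4 = 1.

x ≡ 69 (mod 180).


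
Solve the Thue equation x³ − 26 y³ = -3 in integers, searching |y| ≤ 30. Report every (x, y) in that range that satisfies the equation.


The equation is x³ - 26y³ = -3. For fixed y, x³ = 26·y³ − 3, so a solution requires the RHS to be a perfect cube.
Strategy: iterate y from -30 to 30, compute RHS = 26·y³ − 3, and check whether it is a (positive or negative) perfect cube.
Check small values of y:
  y = 0: RHS = -3 is not a perfect cube.
  y = 1: RHS = 23 is not a perfect cube.
  y = -1: RHS = -29 is not a perfect cube.
  y = 2: RHS = 205 is not a perfect cube.
  y = -2: RHS = -211 is not a perfect cube.
  y = 3: RHS = 699 is not a perfect cube.
  y = -3: RHS = -705 is not a perfect cube.
Continuing the search up to |y| = 30 finds no solutions either.
No (x, y) in the scanned range satisfies the equation.

No integer solutions with |y| ≤ 30.


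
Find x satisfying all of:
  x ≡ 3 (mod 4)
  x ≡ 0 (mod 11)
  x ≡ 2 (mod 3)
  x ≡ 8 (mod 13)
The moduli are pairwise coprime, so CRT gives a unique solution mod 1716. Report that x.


Product of moduli M = 4 · 11 · 3 · 13 = 1716.
Merge one congruence at a time:
  Start: x ≡ 3 (mod 4).
  Combine with x ≡ 0 (mod 11); new modulus lcm = 44.
    Write x = 3 + 4·t and substitute into x ≡ 0 (mod 11): 4·t ≡ 0 − 3 = -3 (mod 11).
    Reduce coefficients mod 11: 4·t ≡ 8 (mod 11).
    The inverse of 4 mod 11 is 3 (since 4·3 = 12 = 1·11 + 1), so t ≡ 3·8 = 24 ≡ 2 (mod 11).
    Then x = 3 + 4·2 = 11, valid modulo lcm(4, 11) = 44: x ≡ 11 (mod 44).
  Combine with x ≡ 2 (mod 3); new modulus lcm = 132.
    Write x = 11 + 44·t and substitute into x ≡ 2 (mod 3): 44·t ≡ 2 − 11 = -9 (mod 3).
    Reduce coefficients mod 3: 2·t ≡ 0 (mod 3).
    The inverse of 2 mod 3 is 2 (since 2·2 = 4 = 1·3 + 1), so t ≡ 2·0 = 0 ≡ 0 (mod 3).
    Then x = 11 + 44·0 = 11, valid modulo lcm(44, 3) = 132: x ≡ 11 (mod 132).
  Combine with x ≡ 8 (mod 13); new modulus lcm = 1716.
    Write x = 11 + 132·t and substitute into x ≡ 8 (mod 13): 132·t ≡ 8 − 11 = -3 (mod 13).
    Reduce coefficients mod 13: 2·t ≡ 10 (mod 13).
    The inverse of 2 mod 13 is 7 (since 2·7 = 14 = 1·13 + 1), so t ≡ 7·10 = 70 ≡ 5 (mod 13).
    Then x = 11 + 132·5 = 671, valid modulo lcm(132, 13) = 1716: x ≡ 671 (mod 1716).
Verify against each original: 671 mod 4 = 3, 671 mod 11 = 0, 671 mod 3 = 2, 671 mod 13 = 8.

x ≡ 671 (mod 1716).


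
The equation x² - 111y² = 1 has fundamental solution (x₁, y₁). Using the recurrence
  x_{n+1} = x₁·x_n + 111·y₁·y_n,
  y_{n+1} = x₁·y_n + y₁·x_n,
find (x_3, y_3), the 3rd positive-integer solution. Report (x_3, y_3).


Step 1: Find the fundamental solution (x₁, y₁) of x² - 111y² = 1.
  Expand √111 as a continued fraction. a₀ = ⌊√111⌋ = 10; iterate m_{k+1} = d_k·a_k − m_k, d_{k+1} = (111 − m_{k+1}²)/d_k, a_{k+1} = ⌊(a₀ + m_{k+1})/d_{k+1}⌋ (starting m₀ = 0, d₀ = 1), with convergents p_k = a_k·p_{k-1} + p_{k-2}, q_k = a_k·q_{k-1} + q_{k-2} (p₋₁ = 1, q₋₁ = 0):
  k = 0: a₀ = 10; p₀/q₀ = 10/1; p₀² − 111·q₀² = 100 − 111 = -11.
  k = 1: m = 10, d = 11, a = ⌊(10 + 10)/11⌋ = 1; p/q = (1·10 + 1)/(1·1 + 0) = 11/1; p² − 111·q² = 121 − 111 = 10.
  k = 2: m = 1, d = 10, a = ⌊(10 + 1)/10⌋ = 1; p/q = (1·11 + 10)/(1·1 + 1) = 21/2; p² − 111·q² = 441 − 444 = -3.
  k = 3: m = 9, d = 3, a = ⌊(10 + 9)/3⌋ = 6; p/q = (6·21 + 11)/(6·2 + 1) = 137/13; p² − 111·q² = 18769 − 18759 = 10.
  k = 4: m = 9, d = 10, a = ⌊(10 + 9)/10⌋ = 1; p/q = (1·137 + 21)/(1·13 + 2) = 158/15; p² − 111·q² = 24964 − 24975 = -11.
  k = 5: m = 1, d = 11, a = ⌊(10 + 1)/11⌋ = 1; p/q = (1·158 + 137)/(1·15 + 13) = 295/28; p² − 111·q² = 87025 − 87024 = 1.
  The first convergent with p² − 111·q² = 1 gives the fundamental solution (x₁, y₁) = (295, 28).
Step 2: Apply the recurrence (x_{n+1}, y_{n+1}) = (x₁x_n + 111y₁y_n, x₁y_n + y₁x_n) repeatedly.
  From (x_1, y_1) = (295, 28): x_2 = 295·295 + 111·28·28 = 174049; y_2 = 295·28 + 28·295 = 16520.
  From (x_2, y_2) = (174049, 16520): x_3 = 295·174049 + 111·28·16520 = 102688615; y_3 = 295·16520 + 28·174049 = 9746772.
Step 3: Verify x_3² - 111·y_3² = 10544951650618225 - 10544951650618224 = 1 (should be 1). ✓

(x_1, y_1) = (295, 28); (x_3, y_3) = (102688615, 9746772).


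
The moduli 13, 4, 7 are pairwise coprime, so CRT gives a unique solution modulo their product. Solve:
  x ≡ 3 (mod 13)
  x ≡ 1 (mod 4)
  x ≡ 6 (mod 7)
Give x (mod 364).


Moduli 13, 4, 7 are pairwise coprime; by CRT there is a unique solution modulo M = 13 · 4 · 7 = 364.
Solve pairwise, accumulating the modulus:
  Start with x ≡ 3 (mod 13).
  Combine with x ≡ 1 (mod 4): since gcd(13, 4) = 1, we get a unique residue mod 52.
    Write x = 3 + 13·t and substitute into x ≡ 1 (mod 4): 13·t ≡ 1 − 3 = -2 (mod 4).
    Reduce coefficients mod 4: 1·t ≡ 2 (mod 4).
    So t ≡ 2 (mod 4).
    Then x = 3 + 13·2 = 29, valid modulo lcm(13, 4) = 52: x ≡ 29 (mod 52).
  Combine with x ≡ 6 (mod 7): since gcd(52, 7) = 1, we get a unique residue mod 364.
    Write x = 29 + 52·t and substitute into x ≡ 6 (mod 7): 52·t ≡ 6 − 29 = -23 (mod 7).
    Reduce coefficients mod 7: 3·t ≡ 5 (mod 7).
    The inverse of 3 mod 7 is 5 (since 3·5 = 15 = 2·7 + 1), so t ≡ 5·5 = 25 ≡ 4 (mod 7).
    Then x = 29 + 52·4 = 237, valid modulo lcm(52, 7) = 364: x ≡ 237 (mod 364).
Verify: 237 mod 13 = 3 ✓, 237 mod 4 = 1 ✓, 237 mod 7 = 6 ✓.

x ≡ 237 (mod 364).


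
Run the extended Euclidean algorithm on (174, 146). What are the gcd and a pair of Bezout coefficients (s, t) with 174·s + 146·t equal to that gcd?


Euclidean algorithm on (174, 146) — divide until remainder is 0:
  174 = 1 · 146 + 28
  146 = 5 · 28 + 6
  28 = 4 · 6 + 4
  6 = 1 · 4 + 2
  4 = 2 · 2 + 0
gcd(174, 146) = 2.
Track Bezout coefficients alongside the remainders: start with r₀ = 174 = a·1 + b·0 (s = 1, t = 0) and r₁ = 146 = a·0 + b·1 (s = 0, t = 1); each new remainder r_{k+1} = r_{k-1} − q_k·r_k inherits s_{k+1} = s_{k-1} − q_k·s_k, t_{k+1} = t_{k-1} − q_k·t_k, so r_k = a·s_k + b·t_k at every step:
  q = 1: r = 28, s = 1 − 1·0 = 1, t = 0 − 1·1 = -1  (check: 174·1 + 146·(-1) = 28)
  q = 5: r = 6, s = 0 − 5·1 = -5, t = 1 − 5·(-1) = 6  (check: 174·(-5) + 146·6 = 6)
  q = 4: r = 4, s = 1 − 4·(-5) = 21, t = -1 − 4·6 = -25  (check: 174·21 + 146·(-25) = 4)
  q = 1: r = 2, s = -5 − 1·21 = -26, t = 6 − 1·(-25) = 31  (check: 174·(-26) + 146·31 = 2)
The row with r = 2 (the gcd) gives the Bezout coefficients s = -26, t = 31.
Result: 174 · (-26) + 146 · (31) = 2.

gcd(174, 146) = 2; s = -26, t = 31 (check: 174·(-26) + 146·31 = 2).


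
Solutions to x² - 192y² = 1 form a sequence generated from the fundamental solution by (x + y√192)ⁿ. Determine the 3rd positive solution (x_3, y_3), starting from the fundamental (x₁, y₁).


Step 1: Find the fundamental solution (x₁, y₁) of x² - 192y² = 1.
  Expand √192 as a continued fraction. a₀ = ⌊√192⌋ = 13; iterate m_{k+1} = d_k·a_k − m_k, d_{k+1} = (192 − m_{k+1}²)/d_k, a_{k+1} = ⌊(a₀ + m_{k+1})/d_{k+1}⌋ (starting m₀ = 0, d₀ = 1), with convergents p_k = a_k·p_{k-1} + p_{k-2}, q_k = a_k·q_{k-1} + q_{k-2} (p₋₁ = 1, q₋₁ = 0):
  k = 0: a₀ = 13; p₀/q₀ = 13/1; p₀² − 192·q₀² = 169 − 192 = -23.
  k = 1: m = 13, d = 23, a = ⌊(13 + 13)/23⌋ = 1; p/q = (1·13 + 1)/(1·1 + 0) = 14/1; p² − 192·q² = 196 − 192 = 4.
  k = 2: m = 10, d = 4, a = ⌊(13 + 10)/4⌋ = 5; p/q = (5·14 + 13)/(5·1 + 1) = 83/6; p² − 192·q² = 6889 − 6912 = -23.
  k = 3: m = 10, d = 23, a = ⌊(13 + 10)/23⌋ = 1; p/q = (1·83 + 14)/(1·6 + 1) = 97/7; p² − 192·q² = 9409 − 9408 = 1.
  The first convergent with p² − 192·q² = 1 gives the fundamental solution (x₁, y₁) = (97, 7).
Step 2: Apply the recurrence (x_{n+1}, y_{n+1}) = (x₁x_n + 192y₁y_n, x₁y_n + y₁x_n) repeatedly.
  From (x_1, y_1) = (97, 7): x_2 = 97·97 + 192·7·7 = 18817; y_2 = 97·7 + 7·97 = 1358.
  From (x_2, y_2) = (18817, 1358): x_3 = 97·18817 + 192·7·1358 = 3650401; y_3 = 97·1358 + 7·18817 = 263445.
Step 3: Verify x_3² - 192·y_3² = 13325427460801 - 13325427460800 = 1 (should be 1). ✓

(x_1, y_1) = (97, 7); (x_3, y_3) = (3650401, 263445).


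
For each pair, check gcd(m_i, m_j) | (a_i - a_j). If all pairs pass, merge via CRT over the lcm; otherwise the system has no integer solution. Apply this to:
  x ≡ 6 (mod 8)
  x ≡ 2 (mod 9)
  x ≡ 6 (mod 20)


Moduli 8, 9, 20 are not pairwise coprime, so CRT works modulo lcm(m_i) when all pairwise compatibility conditions hold.
Pairwise compatibility: gcd(m_i, m_j) must divide a_i - a_j for every pair.
Merge one congruence at a time:
  Start: x ≡ 6 (mod 8).
  Combine with x ≡ 2 (mod 9): gcd(8, 9) = 1; 2 - 6 = -4, which IS divisible by 1, so compatible.
    Write x = 6 + 8·t and substitute into x ≡ 2 (mod 9): 8·t ≡ 2 − 6 = -4 (mod 9).
    Reduce coefficients mod 9: 8·t ≡ 5 (mod 9).
    The inverse of 8 mod 9 is 8 (since 8·8 = 64 = 7·9 + 1), so t ≡ 8·5 = 40 ≡ 4 (mod 9).
    Then x = 6 + 8·4 = 38, valid modulo lcm(8, 9) = 72: x ≡ 38 (mod 72).
  Combine with x ≡ 6 (mod 20): gcd(72, 20) = 4; 6 - 38 = -32, which IS divisible by 4, so compatible.
    Write x = 38 + 72·t and substitute into x ≡ 6 (mod 20): 72·t ≡ 6 − 38 = -32 (mod 20).
    Divide the congruence (and modulus) by g = 4: 18·t ≡ -8 (mod 5).
    Reduce coefficients mod 5: 3·t ≡ 2 (mod 5).
    The inverse of 3 mod 5 is 2 (since 3·2 = 6 = 1·5 + 1), so t ≡ 2·2 = 4 ≡ 4 (mod 5).
    Then x = 38 + 72·4 = 326, valid modulo lcm(72, 20) = 360: x ≡ 326 (mod 360).
Verify: 326 mod 8 = 6, 326 mod 9 = 2, 326 mod 20 = 6.

x ≡ 326 (mod 360).


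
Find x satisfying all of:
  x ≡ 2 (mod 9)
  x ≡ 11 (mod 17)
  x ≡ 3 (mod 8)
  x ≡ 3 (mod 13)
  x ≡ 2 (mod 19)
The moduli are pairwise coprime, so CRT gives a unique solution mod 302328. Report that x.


Product of moduli M = 9 · 17 · 8 · 13 · 19 = 302328.
Merge one congruence at a time:
  Start: x ≡ 2 (mod 9).
  Combine with x ≡ 11 (mod 17); new modulus lcm = 153.
    Write x = 2 + 9·t and substitute into x ≡ 11 (mod 17): 9·t ≡ 11 − 2 = 9 (mod 17).
    The inverse of 9 mod 17 is 2 (since 9·2 = 18 = 1·17 + 1), so t ≡ 2·9 = 18 ≡ 1 (mod 17).
    Then x = 2 + 9·1 = 11, valid modulo lcm(9, 17) = 153: x ≡ 11 (mod 153).
  Combine with x ≡ 3 (mod 8); new modulus lcm = 1224.
    Write x = 11 + 153·t and substitute into x ≡ 3 (mod 8): 153·t ≡ 3 − 11 = -8 (mod 8).
    Reduce coefficients mod 8: 1·t ≡ 0 (mod 8).
    So t ≡ 0 (mod 8).
    Then x = 11 + 153·0 = 11, valid modulo lcm(153, 8) = 1224: x ≡ 11 (mod 1224).
  Combine with x ≡ 3 (mod 13); new modulus lcm = 15912.
    Write x = 11 + 1224·t and substitute into x ≡ 3 (mod 13): 1224·t ≡ 3 − 11 = -8 (mod 13).
    Reduce coefficients mod 13: 2·t ≡ 5 (mod 13).
    The inverse of 2 mod 13 is 7 (since 2·7 = 14 = 1·13 + 1), so t ≡ 7·5 = 35 ≡ 9 (mod 13).
    Then x = 11 + 1224·9 = 11027, valid modulo lcm(1224, 13) = 15912: x ≡ 11027 (mod 15912).
  Combine with x ≡ 2 (mod 19); new modulus lcm = 302328.
    Write x = 11027 + 15912·t and substitute into x ≡ 2 (mod 19): 15912·t ≡ 2 − 11027 = -11025 (mod 19).
    Reduce coefficients mod 19: 9·t ≡ 14 (mod 19).
    The inverse of 9 mod 19 is 17 (since 9·17 = 153 = 8·19 + 1), so t ≡ 17·14 = 238 ≡ 10 (mod 19).
    Then x = 11027 + 15912·10 = 170147, valid modulo lcm(15912, 19) = 302328: x ≡ 170147 (mod 302328).
Verify against each original: 170147 mod 9 = 2, 170147 mod 17 = 11, 170147 mod 8 = 3, 170147 mod 13 = 3, 170147 mod 19 = 2.

x ≡ 170147 (mod 302328).


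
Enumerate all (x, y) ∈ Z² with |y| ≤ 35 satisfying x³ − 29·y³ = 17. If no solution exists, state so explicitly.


The equation is x³ - 29y³ = 17. For fixed y, x³ = 29·y³ + 17, so a solution requires the RHS to be a perfect cube.
Strategy: iterate y from -35 to 35, compute RHS = 29·y³ + 17, and check whether it is a (positive or negative) perfect cube.
Check small values of y:
  y = 0: RHS = 17 is not a perfect cube.
  y = 1: RHS = 46 is not a perfect cube.
  y = -1: RHS = -12 is not a perfect cube.
  y = 2: RHS = 249 is not a perfect cube.
  y = -2: RHS = -215 is not a perfect cube.
  y = 3: RHS = 800 is not a perfect cube.
  y = -3: RHS = -766 is not a perfect cube.
Continuing the search up to |y| = 35 finds no solutions either.
No (x, y) in the scanned range satisfies the equation.

No integer solutions with |y| ≤ 35.


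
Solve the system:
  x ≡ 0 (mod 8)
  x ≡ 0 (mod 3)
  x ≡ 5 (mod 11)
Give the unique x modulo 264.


Moduli 8, 3, 11 are pairwise coprime; by CRT there is a unique solution modulo M = 8 · 3 · 11 = 264.
Solve pairwise, accumulating the modulus:
  Start with x ≡ 0 (mod 8).
  Combine with x ≡ 0 (mod 3): since gcd(8, 3) = 1, we get a unique residue mod 24.
    Write x = 0 + 8·t and substitute into x ≡ 0 (mod 3): 8·t ≡ 0 − 0 = 0 (mod 3).
    Reduce coefficients mod 3: 2·t ≡ 0 (mod 3).
    The inverse of 2 mod 3 is 2 (since 2·2 = 4 = 1·3 + 1), so t ≡ 2·0 = 0 ≡ 0 (mod 3).
    Then x = 0 + 8·0 = 0, valid modulo lcm(8, 3) = 24: x ≡ 0 (mod 24).
  Combine with x ≡ 5 (mod 11): since gcd(24, 11) = 1, we get a unique residue mod 264.
    Write x = 0 + 24·t and substitute into x ≡ 5 (mod 11): 24·t ≡ 5 − 0 = 5 (mod 11).
    Reduce coefficients mod 11: 2·t ≡ 5 (mod 11).
    The inverse of 2 mod 11 is 6 (since 2·6 = 12 = 1·11 + 1), so t ≡ 6·5 = 30 ≡ 8 (mod 11).
    Then x = 0 + 24·8 = 192, valid modulo lcm(24, 11) = 264: x ≡ 192 (mod 264).
Verify: 192 mod 8 = 0 ✓, 192 mod 3 = 0 ✓, 192 mod 11 = 5 ✓.

x ≡ 192 (mod 264).


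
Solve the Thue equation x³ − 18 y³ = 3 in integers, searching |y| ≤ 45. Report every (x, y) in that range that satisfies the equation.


The equation is x³ - 18y³ = 3. For fixed y, x³ = 18·y³ + 3, so a solution requires the RHS to be a perfect cube.
Strategy: iterate y from -45 to 45, compute RHS = 18·y³ + 3, and check whether it is a (positive or negative) perfect cube.
Check small values of y:
  y = 0: RHS = 3 is not a perfect cube.
  y = 1: RHS = 21 is not a perfect cube.
  y = -1: RHS = -15 is not a perfect cube.
  y = 2: RHS = 147 is not a perfect cube.
  y = -2: RHS = -141 is not a perfect cube.
  y = 3: RHS = 489 is not a perfect cube.
  y = -3: RHS = -483 is not a perfect cube.
Continuing the search up to |y| = 45 finds no solutions either.
No (x, y) in the scanned range satisfies the equation.

No integer solutions with |y| ≤ 45.


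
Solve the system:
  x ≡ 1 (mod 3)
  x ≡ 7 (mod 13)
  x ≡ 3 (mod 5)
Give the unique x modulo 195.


Moduli 3, 13, 5 are pairwise coprime; by CRT there is a unique solution modulo M = 3 · 13 · 5 = 195.
Solve pairwise, accumulating the modulus:
  Start with x ≡ 1 (mod 3).
  Combine with x ≡ 7 (mod 13): since gcd(3, 13) = 1, we get a unique residue mod 39.
    Write x = 1 + 3·t and substitute into x ≡ 7 (mod 13): 3·t ≡ 7 − 1 = 6 (mod 13).
    The inverse of 3 mod 13 is 9 (since 3·9 = 27 = 2·13 + 1), so t ≡ 9·6 = 54 ≡ 2 (mod 13).
    Then x = 1 + 3·2 = 7, valid modulo lcm(3, 13) = 39: x ≡ 7 (mod 39).
  Combine with x ≡ 3 (mod 5): since gcd(39, 5) = 1, we get a unique residue mod 195.
    Write x = 7 + 39·t and substitute into x ≡ 3 (mod 5): 39·t ≡ 3 − 7 = -4 (mod 5).
    Reduce coefficients mod 5: 4·t ≡ 1 (mod 5).
    The inverse of 4 mod 5 is 4 (since 4·4 = 16 = 3·5 + 1), so t ≡ 4·1 = 4 ≡ 4 (mod 5).
    Then x = 7 + 39·4 = 163, valid modulo lcm(39, 5) = 195: x ≡ 163 (mod 195).
Verify: 163 mod 3 = 1 ✓, 163 mod 13 = 7 ✓, 163 mod 5 = 3 ✓.

x ≡ 163 (mod 195).


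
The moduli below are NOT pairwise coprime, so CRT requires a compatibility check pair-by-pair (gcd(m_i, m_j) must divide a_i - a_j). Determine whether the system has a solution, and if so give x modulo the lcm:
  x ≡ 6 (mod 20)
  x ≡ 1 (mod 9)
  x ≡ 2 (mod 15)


Moduli 20, 9, 15 are not pairwise coprime, so CRT works modulo lcm(m_i) when all pairwise compatibility conditions hold.
Pairwise compatibility: gcd(m_i, m_j) must divide a_i - a_j for every pair.
Merge one congruence at a time:
  Start: x ≡ 6 (mod 20).
  Combine with x ≡ 1 (mod 9): gcd(20, 9) = 1; 1 - 6 = -5, which IS divisible by 1, so compatible.
    Write x = 6 + 20·t and substitute into x ≡ 1 (mod 9): 20·t ≡ 1 − 6 = -5 (mod 9).
    Reduce coefficients mod 9: 2·t ≡ 4 (mod 9).
    The inverse of 2 mod 9 is 5 (since 2·5 = 10 = 1·9 + 1), so t ≡ 5·4 = 20 ≡ 2 (mod 9).
    Then x = 6 + 20·2 = 46, valid modulo lcm(20, 9) = 180: x ≡ 46 (mod 180).
  Combine with x ≡ 2 (mod 15): gcd(180, 15) = 15, and 2 - 46 = -44 is NOT divisible by 15.
    ⇒ system is inconsistent (no integer solution).

No solution (the system is inconsistent).


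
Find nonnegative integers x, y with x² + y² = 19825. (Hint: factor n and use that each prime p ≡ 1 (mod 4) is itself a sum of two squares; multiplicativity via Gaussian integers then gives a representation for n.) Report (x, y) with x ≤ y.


Step 1: Factor n = 19825 = 5^2 · 13 · 61.
Step 2: Check the mod-4 condition on each prime factor: 5 ≡ 1 (mod 4), exponent 2; 13 ≡ 1 (mod 4), exponent 1; 61 ≡ 1 (mod 4), exponent 1.
All primes ≡ 3 (mod 4) appear to even exponent (or don't appear), so by the two-squares theorem n IS expressible as a sum of two squares.
Step 3: Build a representation. Group n = k² · m with k = 5 and m = 13 · 61 = 793 (a product of primes ≡ 1 (mod 4)); a representation of m scales to one of n via (k·x)² + (k·y)² = k²(x² + y²). Each prime p ≡ 1 (mod 4) is itself a sum of two squares; find a² by testing p − a² for a perfect square:
  13: 13 − 1² = 12, 13 − 2² = 9 = 3² ⇒ 13 = 2² + 3².
  61: 61 − 1² = 60, 61 − 2² = 57, 61 − 3² = 52, 61 − 4² = 45, 61 − 5² = 36 = 6² ⇒ 61 = 5² + 6².
  Combine using the Brahmagupta–Fibonacci identity (a² + b²)(c² + d²) = (ac − bd)² + (ad + bc)² = (ac + bd)² + (ad − bc)²:
  13 · 61 = 793: from (2² + 3²)(5² + 6²), take (2·5 − 3·6, 2·6 + 3·5) = (10 − 18, 12 + 15) = (-8, 27); dropping signs (only squares matter) gives (8, 27); check 8² + 27² = 64 + 729 = 793 ✓.
  Scale by k = 5: (5·8, 5·27) = (40, 135).
Step 4: Order so x ≤ y and verify: 40² + 135² = 1600 + 18225 = 19825 = n. ✓

n = 19825 = 40² + 135² (one valid representation with x ≤ y).


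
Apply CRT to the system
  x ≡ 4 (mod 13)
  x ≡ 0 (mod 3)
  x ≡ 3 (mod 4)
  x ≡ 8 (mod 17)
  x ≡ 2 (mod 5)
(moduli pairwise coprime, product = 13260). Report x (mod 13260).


Product of moduli M = 13 · 3 · 4 · 17 · 5 = 13260.
Merge one congruence at a time:
  Start: x ≡ 4 (mod 13).
  Combine with x ≡ 0 (mod 3); new modulus lcm = 39.
    Write x = 4 + 13·t and substitute into x ≡ 0 (mod 3): 13·t ≡ 0 − 4 = -4 (mod 3).
    Reduce coefficients mod 3: 1·t ≡ 2 (mod 3).
    So t ≡ 2 (mod 3).
    Then x = 4 + 13·2 = 30, valid modulo lcm(13, 3) = 39: x ≡ 30 (mod 39).
  Combine with x ≡ 3 (mod 4); new modulus lcm = 156.
    Write x = 30 + 39·t and substitute into x ≡ 3 (mod 4): 39·t ≡ 3 − 30 = -27 (mod 4).
    Reduce coefficients mod 4: 3·t ≡ 1 (mod 4).
    The inverse of 3 mod 4 is 3 (since 3·3 = 9 = 2·4 + 1), so t ≡ 3·1 = 3 ≡ 3 (mod 4).
    Then x = 30 + 39·3 = 147, valid modulo lcm(39, 4) = 156: x ≡ 147 (mod 156).
  Combine with x ≡ 8 (mod 17); new modulus lcm = 2652.
    Write x = 147 + 156·t and substitute into x ≡ 8 (mod 17): 156·t ≡ 8 − 147 = -139 (mod 17).
    Reduce coefficients mod 17: 3·t ≡ 14 (mod 17).
    The inverse of 3 mod 17 is 6 (since 3·6 = 18 = 1·17 + 1), so t ≡ 6·14 = 84 ≡ 16 (mod 17).
    Then x = 147 + 156·16 = 2643, valid modulo lcm(156, 17) = 2652: x ≡ 2643 (mod 2652).
  Combine with x ≡ 2 (mod 5); new modulus lcm = 13260.
    Write x = 2643 + 2652·t and substitute into x ≡ 2 (mod 5): 2652·t ≡ 2 − 2643 = -2641 (mod 5).
    Reduce coefficients mod 5: 2·t ≡ 4 (mod 5).
    The inverse of 2 mod 5 is 3 (since 2·3 = 6 = 1·5 + 1), so t ≡ 3·4 = 12 ≡ 2 (mod 5).
    Then x = 2643 + 2652·2 = 7947, valid modulo lcm(2652, 5) = 13260: x ≡ 7947 (mod 13260).
Verify against each original: 7947 mod 13 = 4, 7947 mod 3 = 0, 7947 mod 4 = 3, 7947 mod 17 = 8, 7947 mod 5 = 2.

x ≡ 7947 (mod 13260).


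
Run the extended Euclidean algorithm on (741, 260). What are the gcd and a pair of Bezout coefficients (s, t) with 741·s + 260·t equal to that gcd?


Euclidean algorithm on (741, 260) — divide until remainder is 0:
  741 = 2 · 260 + 221
  260 = 1 · 221 + 39
  221 = 5 · 39 + 26
  39 = 1 · 26 + 13
  26 = 2 · 13 + 0
gcd(741, 260) = 13.
Track Bezout coefficients alongside the remainders: start with r₀ = 741 = a·1 + b·0 (s = 1, t = 0) and r₁ = 260 = a·0 + b·1 (s = 0, t = 1); each new remainder r_{k+1} = r_{k-1} − q_k·r_k inherits s_{k+1} = s_{k-1} − q_k·s_k, t_{k+1} = t_{k-1} − q_k·t_k, so r_k = a·s_k + b·t_k at every step:
  q = 2: r = 221, s = 1 − 2·0 = 1, t = 0 − 2·1 = -2  (check: 741·1 + 260·(-2) = 221)
  q = 1: r = 39, s = 0 − 1·1 = -1, t = 1 − 1·(-2) = 3  (check: 741·(-1) + 260·3 = 39)
  q = 5: r = 26, s = 1 − 5·(-1) = 6, t = -2 − 5·3 = -17  (check: 741·6 + 260·(-17) = 26)
  q = 1: r = 13, s = -1 − 1·6 = -7, t = 3 − 1·(-17) = 20  (check: 741·(-7) + 260·20 = 13)
The row with r = 13 (the gcd) gives the Bezout coefficients s = -7, t = 20.
Result: 741 · (-7) + 260 · (20) = 13.

gcd(741, 260) = 13; s = -7, t = 20 (check: 741·(-7) + 260·20 = 13).


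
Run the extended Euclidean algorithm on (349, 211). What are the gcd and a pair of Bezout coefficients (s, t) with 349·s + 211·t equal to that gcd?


Euclidean algorithm on (349, 211) — divide until remainder is 0:
  349 = 1 · 211 + 138
  211 = 1 · 138 + 73
  138 = 1 · 73 + 65
  73 = 1 · 65 + 8
  65 = 8 · 8 + 1
  8 = 8 · 1 + 0
gcd(349, 211) = 1.
Track Bezout coefficients alongside the remainders: start with r₀ = 349 = a·1 + b·0 (s = 1, t = 0) and r₁ = 211 = a·0 + b·1 (s = 0, t = 1); each new remainder r_{k+1} = r_{k-1} − q_k·r_k inherits s_{k+1} = s_{k-1} − q_k·s_k, t_{k+1} = t_{k-1} − q_k·t_k, so r_k = a·s_k + b·t_k at every step:
  q = 1: r = 138, s = 1 − 1·0 = 1, t = 0 − 1·1 = -1  (check: 349·1 + 211·(-1) = 138)
  q = 1: r = 73, s = 0 − 1·1 = -1, t = 1 − 1·(-1) = 2  (check: 349·(-1) + 211·2 = 73)
  q = 1: r = 65, s = 1 − 1·(-1) = 2, t = -1 − 1·2 = -3  (check: 349·2 + 211·(-3) = 65)
  q = 1: r = 8, s = -1 − 1·2 = -3, t = 2 − 1·(-3) = 5  (check: 349·(-3) + 211·5 = 8)
  q = 8: r = 1, s = 2 − 8·(-3) = 26, t = -3 − 8·5 = -43  (check: 349·26 + 211·(-43) = 1)
The row with r = 1 (the gcd) gives the Bezout coefficients s = 26, t = -43.
Result: 349 · (26) + 211 · (-43) = 1.

gcd(349, 211) = 1; s = 26, t = -43 (check: 349·26 + 211·(-43) = 1).


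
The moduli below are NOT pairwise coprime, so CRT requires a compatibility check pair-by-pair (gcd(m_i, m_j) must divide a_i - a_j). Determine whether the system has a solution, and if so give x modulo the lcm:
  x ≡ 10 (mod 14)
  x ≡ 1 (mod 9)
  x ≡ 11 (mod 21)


Moduli 14, 9, 21 are not pairwise coprime, so CRT works modulo lcm(m_i) when all pairwise compatibility conditions hold.
Pairwise compatibility: gcd(m_i, m_j) must divide a_i - a_j for every pair.
Merge one congruence at a time:
  Start: x ≡ 10 (mod 14).
  Combine with x ≡ 1 (mod 9): gcd(14, 9) = 1; 1 - 10 = -9, which IS divisible by 1, so compatible.
    Write x = 10 + 14·t and substitute into x ≡ 1 (mod 9): 14·t ≡ 1 − 10 = -9 (mod 9).
    Reduce coefficients mod 9: 5·t ≡ 0 (mod 9).
    The inverse of 5 mod 9 is 2 (since 5·2 = 10 = 1·9 + 1), so t ≡ 2·0 = 0 ≡ 0 (mod 9).
    Then x = 10 + 14·0 = 10, valid modulo lcm(14, 9) = 126: x ≡ 10 (mod 126).
  Combine with x ≡ 11 (mod 21): gcd(126, 21) = 21, and 11 - 10 = 1 is NOT divisible by 21.
    ⇒ system is inconsistent (no integer solution).

No solution (the system is inconsistent).


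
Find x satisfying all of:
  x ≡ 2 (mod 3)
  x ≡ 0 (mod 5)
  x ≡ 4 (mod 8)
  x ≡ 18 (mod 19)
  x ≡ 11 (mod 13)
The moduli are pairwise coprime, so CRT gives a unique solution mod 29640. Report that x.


Product of moduli M = 3 · 5 · 8 · 19 · 13 = 29640.
Merge one congruence at a time:
  Start: x ≡ 2 (mod 3).
  Combine with x ≡ 0 (mod 5); new modulus lcm = 15.
    Write x = 2 + 3·t and substitute into x ≡ 0 (mod 5): 3·t ≡ 0 − 2 = -2 (mod 5).
    Reduce coefficients mod 5: 3·t ≡ 3 (mod 5).
    The inverse of 3 mod 5 is 2 (since 3·2 = 6 = 1·5 + 1), so t ≡ 2·3 = 6 ≡ 1 (mod 5).
    Then x = 2 + 3·1 = 5, valid modulo lcm(3, 5) = 15: x ≡ 5 (mod 15).
  Combine with x ≡ 4 (mod 8); new modulus lcm = 120.
    Write x = 5 + 15·t and substitute into x ≡ 4 (mod 8): 15·t ≡ 4 − 5 = -1 (mod 8).
    Reduce coefficients mod 8: 7·t ≡ 7 (mod 8).
    The inverse of 7 mod 8 is 7 (since 7·7 = 49 = 6·8 + 1), so t ≡ 7·7 = 49 ≡ 1 (mod 8).
    Then x = 5 + 15·1 = 20, valid modulo lcm(15, 8) = 120: x ≡ 20 (mod 120).
  Combine with x ≡ 18 (mod 19); new modulus lcm = 2280.
    Write x = 20 + 120·t and substitute into x ≡ 18 (mod 19): 120·t ≡ 18 − 20 = -2 (mod 19).
    Reduce coefficients mod 19: 6·t ≡ 17 (mod 19).
    The inverse of 6 mod 19 is 16 (since 6·16 = 96 = 5·19 + 1), so t ≡ 16·17 = 272 ≡ 6 (mod 19).
    Then x = 20 + 120·6 = 740, valid modulo lcm(120, 19) = 2280: x ≡ 740 (mod 2280).
  Combine with x ≡ 11 (mod 13); new modulus lcm = 29640.
    Write x = 740 + 2280·t and substitute into x ≡ 11 (mod 13): 2280·t ≡ 11 − 740 = -729 (mod 13).
    Reduce coefficients mod 13: 5·t ≡ 12 (mod 13).
    The inverse of 5 mod 13 is 8 (since 5·8 = 40 = 3·13 + 1), so t ≡ 8·12 = 96 ≡ 5 (mod 13).
    Then x = 740 + 2280·5 = 12140, valid modulo lcm(2280, 13) = 29640: x ≡ 12140 (mod 29640).
Verify against each original: 12140 mod 3 = 2, 12140 mod 5 = 0, 12140 mod 8 = 4, 12140 mod 19 = 18, 12140 mod 13 = 11.

x ≡ 12140 (mod 29640).


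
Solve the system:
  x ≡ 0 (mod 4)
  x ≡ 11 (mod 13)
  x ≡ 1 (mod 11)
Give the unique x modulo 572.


Moduli 4, 13, 11 are pairwise coprime; by CRT there is a unique solution modulo M = 4 · 13 · 11 = 572.
Solve pairwise, accumulating the modulus:
  Start with x ≡ 0 (mod 4).
  Combine with x ≡ 11 (mod 13): since gcd(4, 13) = 1, we get a unique residue mod 52.
    Write x = 0 + 4·t and substitute into x ≡ 11 (mod 13): 4·t ≡ 11 − 0 = 11 (mod 13).
    The inverse of 4 mod 13 is 10 (since 4·10 = 40 = 3·13 + 1), so t ≡ 10·11 = 110 ≡ 6 (mod 13).
    Then x = 0 + 4·6 = 24, valid modulo lcm(4, 13) = 52: x ≡ 24 (mod 52).
  Combine with x ≡ 1 (mod 11): since gcd(52, 11) = 1, we get a unique residue mod 572.
    Write x = 24 + 52·t and substitute into x ≡ 1 (mod 11): 52·t ≡ 1 − 24 = -23 (mod 11).
    Reduce coefficients mod 11: 8·t ≡ 10 (mod 11).
    The inverse of 8 mod 11 is 7 (since 8·7 = 56 = 5·11 + 1), so t ≡ 7·10 = 70 ≡ 4 (mod 11).
    Then x = 24 + 52·4 = 232, valid modulo lcm(52, 11) = 572: x ≡ 232 (mod 572).
Verify: 232 mod 4 = 0 ✓, 232 mod 13 = 11 ✓, 232 mod 11 = 1 ✓.

x ≡ 232 (mod 572).


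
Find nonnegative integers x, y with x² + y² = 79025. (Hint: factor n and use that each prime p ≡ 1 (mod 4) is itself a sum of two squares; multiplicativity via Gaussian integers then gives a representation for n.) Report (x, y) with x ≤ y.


Step 1: Factor n = 79025 = 5^2 · 29 · 109.
Step 2: Check the mod-4 condition on each prime factor: 5 ≡ 1 (mod 4), exponent 2; 29 ≡ 1 (mod 4), exponent 1; 109 ≡ 1 (mod 4), exponent 1.
All primes ≡ 3 (mod 4) appear to even exponent (or don't appear), so by the two-squares theorem n IS expressible as a sum of two squares.
Step 3: Build a representation. Group n = k² · m with k = 5 and m = 29 · 109 = 3161 (a product of primes ≡ 1 (mod 4)); a representation of m scales to one of n via (k·x)² + (k·y)² = k²(x² + y²). Each prime p ≡ 1 (mod 4) is itself a sum of two squares; find a² by testing p − a² for a perfect square:
  29: 29 − 1² = 28, 29 − 2² = 25 = 5² ⇒ 29 = 2² + 5².
  109: 109 − 1² = 108, 109 − 2² = 105, 109 − 3² = 100 = 10² ⇒ 109 = 3² + 10².
  Combine using the Brahmagupta–Fibonacci identity (a² + b²)(c² + d²) = (ac − bd)² + (ad + bc)² = (ac + bd)² + (ad − bc)²:
  29 · 109 = 3161: from (2² + 5²)(3² + 10²), take (2·3 − 5·10, 2·10 + 5·3) = (6 − 50, 20 + 15) = (-44, 35); dropping signs (only squares matter) gives (44, 35); check 44² + 35² = 1936 + 1225 = 3161 ✓.
  Scale by k = 5: (5·44, 5·35) = (220, 175).
Step 4: Order so x ≤ y and verify: 175² + 220² = 30625 + 48400 = 79025 = n. ✓

n = 79025 = 175² + 220² (one valid representation with x ≤ y).


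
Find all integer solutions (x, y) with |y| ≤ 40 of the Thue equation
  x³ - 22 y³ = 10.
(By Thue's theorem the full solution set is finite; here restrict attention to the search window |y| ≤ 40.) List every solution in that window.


The equation is x³ - 22y³ = 10. For fixed y, x³ = 22·y³ + 10, so a solution requires the RHS to be a perfect cube.
Strategy: iterate y from -40 to 40, compute RHS = 22·y³ + 10, and check whether it is a (positive or negative) perfect cube.
Check small values of y:
  y = 0: RHS = 10 is not a perfect cube.
  y = 1: RHS = 32 is not a perfect cube.
  y = -1: RHS = -12 is not a perfect cube.
  y = 2: RHS = 186 is not a perfect cube.
  y = -2: RHS = -166 is not a perfect cube.
  y = 3: RHS = 604 is not a perfect cube.
  y = -3: RHS = -584 is not a perfect cube.
Continuing the search up to |y| = 40 finds no solutions either.
No (x, y) in the scanned range satisfies the equation.

No integer solutions with |y| ≤ 40.


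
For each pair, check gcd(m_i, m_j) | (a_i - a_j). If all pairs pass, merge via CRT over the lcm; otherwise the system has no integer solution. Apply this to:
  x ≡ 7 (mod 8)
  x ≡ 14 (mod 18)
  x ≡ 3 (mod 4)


Moduli 8, 18, 4 are not pairwise coprime, so CRT works modulo lcm(m_i) when all pairwise compatibility conditions hold.
Pairwise compatibility: gcd(m_i, m_j) must divide a_i - a_j for every pair.
Merge one congruence at a time:
  Start: x ≡ 7 (mod 8).
  Combine with x ≡ 14 (mod 18): gcd(8, 18) = 2, and 14 - 7 = 7 is NOT divisible by 2.
    ⇒ system is inconsistent (no integer solution).

No solution (the system is inconsistent).


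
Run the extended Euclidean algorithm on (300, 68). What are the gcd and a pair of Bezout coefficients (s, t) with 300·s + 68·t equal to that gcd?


Euclidean algorithm on (300, 68) — divide until remainder is 0:
  300 = 4 · 68 + 28
  68 = 2 · 28 + 12
  28 = 2 · 12 + 4
  12 = 3 · 4 + 0
gcd(300, 68) = 4.
Track Bezout coefficients alongside the remainders: start with r₀ = 300 = a·1 + b·0 (s = 1, t = 0) and r₁ = 68 = a·0 + b·1 (s = 0, t = 1); each new remainder r_{k+1} = r_{k-1} − q_k·r_k inherits s_{k+1} = s_{k-1} − q_k·s_k, t_{k+1} = t_{k-1} − q_k·t_k, so r_k = a·s_k + b·t_k at every step:
  q = 4: r = 28, s = 1 − 4·0 = 1, t = 0 − 4·1 = -4  (check: 300·1 + 68·(-4) = 28)
  q = 2: r = 12, s = 0 − 2·1 = -2, t = 1 − 2·(-4) = 9  (check: 300·(-2) + 68·9 = 12)
  q = 2: r = 4, s = 1 − 2·(-2) = 5, t = -4 − 2·9 = -22  (check: 300·5 + 68·(-22) = 4)
The row with r = 4 (the gcd) gives the Bezout coefficients s = 5, t = -22.
Result: 300 · (5) + 68 · (-22) = 4.

gcd(300, 68) = 4; s = 5, t = -22 (check: 300·5 + 68·(-22) = 4).


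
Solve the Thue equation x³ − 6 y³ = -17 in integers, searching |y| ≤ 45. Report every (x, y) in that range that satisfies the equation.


The equation is x³ - 6y³ = -17. For fixed y, x³ = 6·y³ − 17, so a solution requires the RHS to be a perfect cube.
Strategy: iterate y from -45 to 45, compute RHS = 6·y³ − 17, and check whether it is a (positive or negative) perfect cube.
Check small values of y:
  y = 0: RHS = -17 is not a perfect cube.
  y = 1: RHS = -11 is not a perfect cube.
  y = -1: RHS = -23 is not a perfect cube.
  y = 2: RHS = 31 is not a perfect cube.
  y = -2: RHS = -65 is not a perfect cube.
  y = 3: RHS = 145 is not a perfect cube.
  y = -3: RHS = -179 is not a perfect cube.
Continuing the search up to |y| = 45 finds no solutions either.
No (x, y) in the scanned range satisfies the equation.

No integer solutions with |y| ≤ 45.


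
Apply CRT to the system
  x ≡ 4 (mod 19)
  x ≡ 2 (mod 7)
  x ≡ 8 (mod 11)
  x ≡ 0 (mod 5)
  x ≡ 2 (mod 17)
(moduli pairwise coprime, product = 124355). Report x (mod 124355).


Product of moduli M = 19 · 7 · 11 · 5 · 17 = 124355.
Merge one congruence at a time:
  Start: x ≡ 4 (mod 19).
  Combine with x ≡ 2 (mod 7); new modulus lcm = 133.
    Write x = 4 + 19·t and substitute into x ≡ 2 (mod 7): 19·t ≡ 2 − 4 = -2 (mod 7).
    Reduce coefficients mod 7: 5·t ≡ 5 (mod 7).
    The inverse of 5 mod 7 is 3 (since 5·3 = 15 = 2·7 + 1), so t ≡ 3·5 = 15 ≡ 1 (mod 7).
    Then x = 4 + 19·1 = 23, valid modulo lcm(19, 7) = 133: x ≡ 23 (mod 133).
  Combine with x ≡ 8 (mod 11); new modulus lcm = 1463.
    Write x = 23 + 133·t and substitute into x ≡ 8 (mod 11): 133·t ≡ 8 − 23 = -15 (mod 11).
    Reduce coefficients mod 11: 1·t ≡ 7 (mod 11).
    So t ≡ 7 (mod 11).
    Then x = 23 + 133·7 = 954, valid modulo lcm(133, 11) = 1463: x ≡ 954 (mod 1463).
  Combine with x ≡ 0 (mod 5); new modulus lcm = 7315.
    Write x = 954 + 1463·t and substitute into x ≡ 0 (mod 5): 1463·t ≡ 0 − 954 = -954 (mod 5).
    Reduce coefficients mod 5: 3·t ≡ 1 (mod 5).
    The inverse of 3 mod 5 is 2 (since 3·2 = 6 = 1·5 + 1), so t ≡ 2·1 = 2 ≡ 2 (mod 5).
    Then x = 954 + 1463·2 = 3880, valid modulo lcm(1463, 5) = 7315: x ≡ 3880 (mod 7315).
  Combine with x ≡ 2 (mod 17); new modulus lcm = 124355.
    Write x = 3880 + 7315·t and substitute into x ≡ 2 (mod 17): 7315·t ≡ 2 − 3880 = -3878 (mod 17).
    Reduce coefficients mod 17: 5·t ≡ 15 (mod 17).
    The inverse of 5 mod 17 is 7 (since 5·7 = 35 = 2·17 + 1), so t ≡ 7·15 = 105 ≡ 3 (mod 17).
    Then x = 3880 + 7315·3 = 25825, valid modulo lcm(7315, 17) = 124355: x ≡ 25825 (mod 124355).
Verify against each original: 25825 mod 19 = 4, 25825 mod 7 = 2, 25825 mod 11 = 8, 25825 mod 5 = 0, 25825 mod 17 = 2.

x ≡ 25825 (mod 124355).


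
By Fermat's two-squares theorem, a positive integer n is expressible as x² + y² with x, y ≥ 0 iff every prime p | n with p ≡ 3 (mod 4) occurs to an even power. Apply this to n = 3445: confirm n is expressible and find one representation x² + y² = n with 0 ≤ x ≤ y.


Step 1: Factor n = 3445 = 5 · 13 · 53.
Step 2: Check the mod-4 condition on each prime factor: 5 ≡ 1 (mod 4), exponent 1; 13 ≡ 1 (mod 4), exponent 1; 53 ≡ 1 (mod 4), exponent 1.
All primes ≡ 3 (mod 4) appear to even exponent (or don't appear), so by the two-squares theorem n IS expressible as a sum of two squares.
Step 3: Build a representation. Here n = 5 · 13 · 53 is a product of primes ≡ 1 (mod 4). Each prime p ≡ 1 (mod 4) is itself a sum of two squares; find a² by testing p − a² for a perfect square:
  5: 5 − 1² = 4 = 2² ⇒ 5 = 1² + 2².
  13: 13 − 1² = 12, 13 − 2² = 9 = 3² ⇒ 13 = 2² + 3².
  53: 53 − 1² = 52, 53 − 2² = 49 = 7² ⇒ 53 = 2² + 7².
  Combine using the Brahmagupta–Fibonacci identity (a² + b²)(c² + d²) = (ac − bd)² + (ad + bc)² = (ac + bd)² + (ad − bc)²:
  5 · 13 = 65: from (1² + 2²)(2² + 3²), take (1·2 − 2·3, 1·3 + 2·2) = (2 − 6, 3 + 4) = (-4, 7); dropping signs (only squares matter) gives (4, 7); check 4² + 7² = 16 + 49 = 65 ✓.
  65 · 53 = 3445: from (4² + 7²)(2² + 7²), take (4·2 − 7·7, 4·7 + 7·2) = (8 − 49, 28 + 14) = (-41, 42); dropping signs (only squares matter) gives (41, 42); check 41² + 42² = 1681 + 1764 = 3445 ✓.
Step 4: Order so x ≤ y and verify: 41² + 42² = 1681 + 1764 = 3445 = n. ✓

n = 3445 = 41² + 42² (one valid representation with x ≤ y).


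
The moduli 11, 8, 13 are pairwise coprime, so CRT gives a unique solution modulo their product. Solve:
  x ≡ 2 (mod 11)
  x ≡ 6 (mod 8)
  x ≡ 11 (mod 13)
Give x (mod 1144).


Moduli 11, 8, 13 are pairwise coprime; by CRT there is a unique solution modulo M = 11 · 8 · 13 = 1144.
Solve pairwise, accumulating the modulus:
  Start with x ≡ 2 (mod 11).
  Combine with x ≡ 6 (mod 8): since gcd(11, 8) = 1, we get a unique residue mod 88.
    Write x = 2 + 11·t and substitute into x ≡ 6 (mod 8): 11·t ≡ 6 − 2 = 4 (mod 8).
    Reduce coefficients mod 8: 3·t ≡ 4 (mod 8).
    The inverse of 3 mod 8 is 3 (since 3·3 = 9 = 1·8 + 1), so t ≡ 3·4 = 12 ≡ 4 (mod 8).
    Then x = 2 + 11·4 = 46, valid modulo lcm(11, 8) = 88: x ≡ 46 (mod 88).
  Combine with x ≡ 11 (mod 13): since gcd(88, 13) = 1, we get a unique residue mod 1144.
    Write x = 46 + 88·t and substitute into x ≡ 11 (mod 13): 88·t ≡ 11 − 46 = -35 (mod 13).
    Reduce coefficients mod 13: 10·t ≡ 4 (mod 13).
    The inverse of 10 mod 13 is 4 (since 10·4 = 40 = 3·13 + 1), so t ≡ 4·4 = 16 ≡ 3 (mod 13).
    Then x = 46 + 88·3 = 310, valid modulo lcm(88, 13) = 1144: x ≡ 310 (mod 1144).
Verify: 310 mod 11 = 2 ✓, 310 mod 8 = 6 ✓, 310 mod 13 = 11 ✓.

x ≡ 310 (mod 1144).


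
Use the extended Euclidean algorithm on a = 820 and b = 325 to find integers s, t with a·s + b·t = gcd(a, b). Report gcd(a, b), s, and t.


Euclidean algorithm on (820, 325) — divide until remainder is 0:
  820 = 2 · 325 + 170
  325 = 1 · 170 + 155
  170 = 1 · 155 + 15
  155 = 10 · 15 + 5
  15 = 3 · 5 + 0
gcd(820, 325) = 5.
Track Bezout coefficients alongside the remainders: start with r₀ = 820 = a·1 + b·0 (s = 1, t = 0) and r₁ = 325 = a·0 + b·1 (s = 0, t = 1); each new remainder r_{k+1} = r_{k-1} − q_k·r_k inherits s_{k+1} = s_{k-1} − q_k·s_k, t_{k+1} = t_{k-1} − q_k·t_k, so r_k = a·s_k + b·t_k at every step:
  q = 2: r = 170, s = 1 − 2·0 = 1, t = 0 − 2·1 = -2  (check: 820·1 + 325·(-2) = 170)
  q = 1: r = 155, s = 0 − 1·1 = -1, t = 1 − 1·(-2) = 3  (check: 820·(-1) + 325·3 = 155)
  q = 1: r = 15, s = 1 − 1·(-1) = 2, t = -2 − 1·3 = -5  (check: 820·2 + 325·(-5) = 15)
  q = 10: r = 5, s = -1 − 10·2 = -21, t = 3 − 10·(-5) = 53  (check: 820·(-21) + 325·53 = 5)
The row with r = 5 (the gcd) gives the Bezout coefficients s = -21, t = 53.
Result: 820 · (-21) + 325 · (53) = 5.

gcd(820, 325) = 5; s = -21, t = 53 (check: 820·(-21) + 325·53 = 5).


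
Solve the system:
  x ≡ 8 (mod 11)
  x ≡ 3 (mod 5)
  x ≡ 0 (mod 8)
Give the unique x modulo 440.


Moduli 11, 5, 8 are pairwise coprime; by CRT there is a unique solution modulo M = 11 · 5 · 8 = 440.
Solve pairwise, accumulating the modulus:
  Start with x ≡ 8 (mod 11).
  Combine with x ≡ 3 (mod 5): since gcd(11, 5) = 1, we get a unique residue mod 55.
    Write x = 8 + 11·t and substitute into x ≡ 3 (mod 5): 11·t ≡ 3 − 8 = -5 (mod 5).
    Reduce coefficients mod 5: 1·t ≡ 0 (mod 5).
    So t ≡ 0 (mod 5).
    Then x = 8 + 11·0 = 8, valid modulo lcm(11, 5) = 55: x ≡ 8 (mod 55).
  Combine with x ≡ 0 (mod 8): since gcd(55, 8) = 1, we get a unique residue mod 440.
    Write x = 8 + 55·t and substitute into x ≡ 0 (mod 8): 55·t ≡ 0 − 8 = -8 (mod 8).
    Reduce coefficients mod 8: 7·t ≡ 0 (mod 8).
    The inverse of 7 mod 8 is 7 (since 7·7 = 49 = 6·8 + 1), so t ≡ 7·0 = 0 ≡ 0 (mod 8).
    Then x = 8 + 55·0 = 8, valid modulo lcm(55, 8) = 440: x ≡ 8 (mod 440).
Verify: 8 mod 11 = 8 ✓, 8 mod 5 = 3 ✓, 8 mod 8 = 0 ✓.

x ≡ 8 (mod 440).
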